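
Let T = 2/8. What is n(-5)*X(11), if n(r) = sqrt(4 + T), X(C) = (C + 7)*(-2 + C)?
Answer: 81*sqrt(17) ≈ 333.97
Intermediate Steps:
X(C) = (-2 + C)*(7 + C) (X(C) = (7 + C)*(-2 + C) = (-2 + C)*(7 + C))
T = 1/4 (T = 2*(1/8) = 1/4 ≈ 0.25000)
n(r) = sqrt(17)/2 (n(r) = sqrt(4 + 1/4) = sqrt(17/4) = sqrt(17)/2)
n(-5)*X(11) = (sqrt(17)/2)*(-14 + 11**2 + 5*11) = (sqrt(17)/2)*(-14 + 121 + 55) = (sqrt(17)/2)*162 = 81*sqrt(17)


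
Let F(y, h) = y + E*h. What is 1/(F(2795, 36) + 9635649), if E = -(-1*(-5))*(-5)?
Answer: 1/9639344 ≈ 1.0374e-7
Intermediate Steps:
E = 25 (E = -5*(-5) = -1*(-25) = 25)
F(y, h) = y + 25*h
1/(F(2795, 36) + 9635649) = 1/((2795 + 25*36) + 9635649) = 1/((2795 + 900) + 9635649) = 1/(3695 + 9635649) = 1/9639344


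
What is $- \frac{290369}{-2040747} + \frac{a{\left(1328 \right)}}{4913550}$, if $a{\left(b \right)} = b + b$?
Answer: $\frac{238693803997}{1671218736975} \approx 0.14283$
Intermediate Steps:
$a{\left(b \right)} = 2 b$
$- \frac{290369}{-2040747} + \frac{a{\left(1328 \right)}}{4913550} = - \frac{290369}{-2040747} + \frac{2 \cdot 1328}{4913550} = \left(-290369\right) \left(- \frac{1}{2040747}\right) + 2656 \cdot \frac{1}{4913550} = \frac{290369}{2040747} + \frac{1328}{2456775} = \frac{238693803997}{1671218736975}$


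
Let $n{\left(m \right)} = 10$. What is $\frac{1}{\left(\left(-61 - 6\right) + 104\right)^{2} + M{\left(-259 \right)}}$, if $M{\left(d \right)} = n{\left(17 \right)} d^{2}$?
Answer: $\frac{1}{672179} \approx 1.4877 \cdot 10^{-6}$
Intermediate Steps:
$M{\left(d \right)} = 10 d^{2}$
$\frac{1}{\left(\left(-61 - 6\right) + 104\right)^{2} + M{\left(-259 \right)}} = \frac{1}{\left(\left(-61 - 6\right) + 104\right)^{2} + 10 \left(-259\right)^{2}} = \frac{1}{\left(-67 + 104\right)^{2} + 10 \cdot 67081} = \frac{1}{37^{2} + 670810} = \frac{1}{1369 + 670810} = \frac{1}{672179}$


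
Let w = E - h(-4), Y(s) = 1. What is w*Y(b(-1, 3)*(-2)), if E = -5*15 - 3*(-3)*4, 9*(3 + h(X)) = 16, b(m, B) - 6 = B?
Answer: -340/9 ≈ -37.778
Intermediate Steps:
b(m, B) = 6 + B
h(X) = -11/9 (h(X) = -3 + (⅑)*16 = -3 + 16/9 = -11/9)
E = -39 (E = -75 + 9*4 = -75 + 36 = -39)
w = -340/9 (w = -39 - 1*(-11/9) = -39 + 11/9 = -340/9 ≈ -37.778)
w*Y(b(-1, 3)*(-2)) = -340/9*1 = -340/9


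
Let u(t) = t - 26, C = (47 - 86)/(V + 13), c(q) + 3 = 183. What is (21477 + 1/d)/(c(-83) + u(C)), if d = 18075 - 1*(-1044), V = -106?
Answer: 12729181684/91522653 ≈ 139.08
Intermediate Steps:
c(q) = 180 (c(q) = -3 + 183 = 180)
C = 13/31 (C = (47 - 86)/(-106 + 13) = -39/(-93) = -39*(-1/93) = 13/31 ≈ 0.41935)
d = 19119 (d = 18075 + 1044 = 19119)
u(t) = -26 + t
(21477 + 1/d)/(c(-83) + u(C)) = (21477 + 1/19119)/(180 + (-26 + 13/31)) = (21477 + 1/19119)/(180 - 793/31) = 410618764/(19119*(4787/31)) = (410618764/19119)*(31/4787) = 12729181684/91522653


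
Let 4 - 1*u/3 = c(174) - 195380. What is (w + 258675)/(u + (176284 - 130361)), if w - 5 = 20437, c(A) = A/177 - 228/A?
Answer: 477569187/1081482005 ≈ 0.44159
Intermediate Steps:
c(A) = -228/A + A/177 (c(A) = A*(1/177) - 228/A = A/177 - 228/A = -228/A + A/177)
w = 20442 (w = 5 + 20437 = 20442)
u = 1002907752/1711 (u = 12 - 3*((-228/174 + (1/177)*174) - 195380) = 12 - 3*((-228*1/174 + 58/59) - 195380) = 12 - 3*((-38/29 + 58/59) - 195380) = 12 - 3*(-560/1711 - 195380) = 12 - 3*(-334295740/1711) = 12 + 1002887220/1711 = 1002907752/1711 ≈ 5.8615e+5)
(w + 258675)/(u + (176284 - 130361)) = (20442 + 258675)/(1002907752/1711 + (176284 - 130361)) = 279117/(1002907752/1711 + 45923) = 279117/(1081482005/1711) = 279117*(1711/1081482005) = 477569187/1081482005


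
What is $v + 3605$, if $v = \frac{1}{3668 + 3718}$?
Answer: $\frac{26626531}{7386} \approx 3605.0$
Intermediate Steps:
$v = \frac{1}{7386} \approx 0.00013539$
$v + 3605 = \frac{1}{7386} + 3605 = \frac{26626531}{7386}$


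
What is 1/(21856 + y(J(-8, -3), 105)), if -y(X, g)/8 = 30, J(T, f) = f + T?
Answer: 1/21616 ≈ 4.6262e-5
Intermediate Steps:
J(T, f) = T + f
y(X, g) = -240 (y(X, g) = -8*30 = -240)
1/(21856 + y(J(-8, -3), 105)) = 1/(21856 - 240) = 1/21616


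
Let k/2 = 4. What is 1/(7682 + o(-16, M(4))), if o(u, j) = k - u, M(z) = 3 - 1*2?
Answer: 1/7706 ≈ 0.00012977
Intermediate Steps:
k = 8 (k = 2*4 = 8)
M(z) = 1 (M(z) = 3 - 2 = 1)
o(u, j) = 8 - u
1/(7682 + o(-16, M(4))) = 1/(7682 + (8 - 1*(-16))) = 1/(7682 + (8 + 16)) = 1/(7682 + 24) = 1/7706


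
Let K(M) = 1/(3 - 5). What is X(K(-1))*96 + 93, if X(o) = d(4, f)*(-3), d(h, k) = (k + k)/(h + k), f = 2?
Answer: -99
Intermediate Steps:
d(h, k) = 2*k/(h + k) (d(h, k) = (2*k)/(h + k) = 2*k/(h + k))
K(M) = -½ (K(M) = 1/(-2) = -½)
X(o) = -2 (X(o) = (2*2/(4 + 2))*(-3) = (2*2/6)*(-3) = (2*2*(⅙))*(-3) = (⅔)*(-3) = -2)
X(K(-1))*96 + 93 = -2*96 + 93 = -192 + 93 = -99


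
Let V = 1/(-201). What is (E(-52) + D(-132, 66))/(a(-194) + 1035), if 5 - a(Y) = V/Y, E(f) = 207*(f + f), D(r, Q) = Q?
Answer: -836889228/40553759 ≈ -20.637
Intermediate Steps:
E(f) = 414*f (E(f) = 207*(2*f) = 414*f)
V = -1/201 ≈ -0.0049751
a(Y) = 5 + 1/(201*Y) (a(Y) = 5 - (-1)/(201*Y) = 5 + 1/(201*Y))
(E(-52) + D(-132, 66))/(a(-194) + 1035) = (414*(-52) + 66)/((5 + (1/201)/(-194)) + 1035) = (-21528 + 66)/((5 + (1/201)*(-1/194)) + 1035) = -21462/((5 - 1/38994) + 1035) = -21462/(194969/38994 + 1035) = -21462/40553759/38994 = -21462*38994/40553759 = -836889228/40553759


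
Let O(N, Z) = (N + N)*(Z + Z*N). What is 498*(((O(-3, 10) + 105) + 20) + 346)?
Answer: 294318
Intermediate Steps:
O(N, Z) = 2*N*(Z + N*Z) (O(N, Z) = (2*N)*(Z + N*Z) = 2*N*(Z + N*Z))
498*(((O(-3, 10) + 105) + 20) + 346) = 498*(((2*(-3)*10*(1 - 3) + 105) + 20) + 346) = 498*(((2*(-3)*10*(-2) + 105) + 20) + 346) = 498*(((120 + 105) + 20) + 346) = 498*((225 + 20) + 346) = 498*(245 + 346) = 498*591 = 294318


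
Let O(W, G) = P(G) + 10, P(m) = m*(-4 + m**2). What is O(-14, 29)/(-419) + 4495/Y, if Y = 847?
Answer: -18684296/354893 ≈ -52.648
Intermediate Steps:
O(W, G) = 10 + G*(-4 + G**2) (O(W, G) = G*(-4 + G**2) + 10 = 10 + G*(-4 + G**2))
O(-14, 29)/(-419) + 4495/Y = (10 + 29*(-4 + 29**2))/(-419) + 4495/847 = (10 + 29*(-4 + 841))*(-1/419) + 4495*(1/847) = (10 + 29*837)*(-1/419) + 4495/847 = (10 + 24273)*(-1/419) + 4495/847 = 24283*(-1/419) + 4495/847 = -24283/419 + 4495/847 = -18684296/354893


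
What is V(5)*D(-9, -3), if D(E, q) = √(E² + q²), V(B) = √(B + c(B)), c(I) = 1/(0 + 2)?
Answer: 3*√55 ≈ 22.249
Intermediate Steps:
c(I) = ½ (c(I) = 1/2 = ½)
V(B) = √(½ + B) (V(B) = √(B + ½) = √(½ + B))
V(5)*D(-9, -3) = (√(2 + 4*5)/2)*√((-9)² + (-3)²) = (√(2 + 20)/2)*√(81 + 9) = (√22/2)*√90 = (√22/2)*(3*√10) = 3*√55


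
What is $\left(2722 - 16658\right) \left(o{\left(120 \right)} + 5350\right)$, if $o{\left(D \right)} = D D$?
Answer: $-275236000$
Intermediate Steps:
$o{\left(D \right)} = D^{2}$
$\left(2722 - 16658\right) \left(o{\left(120 \right)} + 5350\right) = \left(2722 - 16658\right) \left(120^{2} + 5350\right) = - 13936 \left(14400 + 5350\right) = \left(-13936\right) 19750 = -275236000$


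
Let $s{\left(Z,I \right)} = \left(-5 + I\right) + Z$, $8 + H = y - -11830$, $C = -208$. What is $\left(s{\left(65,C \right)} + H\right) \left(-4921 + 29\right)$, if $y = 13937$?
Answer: $-125289012$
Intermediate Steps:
$H = 25759$ ($H = -8 + \left(13937 - -11830\right) = -8 + \left(13937 + 11830\right) = -8 + 25767 = 25759$)
$s{\left(Z,I \right)} = -5 + I + Z$
$\left(s{\left(65,C \right)} + H\right) \left(-4921 + 29\right) = \left(\left(-5 - 208 + 65\right) + 25759\right) \left(-4921 + 29\right) = \left(-148 + 25759\right) \left(-4892\right) = 25611 \left(-4892\right) = -125289012$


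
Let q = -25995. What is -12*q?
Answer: 311940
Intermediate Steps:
-12*q = -12*(-25995) = 311940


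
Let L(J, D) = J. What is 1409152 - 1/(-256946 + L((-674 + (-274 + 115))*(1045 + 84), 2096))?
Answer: 1687322832257/1197403 ≈ 1.4092e+6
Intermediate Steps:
1409152 - 1/(-256946 + L((-674 + (-274 + 115))*(1045 + 84), 2096)) = 1409152 - 1/(-256946 + (-674 + (-274 + 115))*(1045 + 84)) = 1409152 - 1/(-256946 + (-674 - 159)*1129) = 1409152 - 1/(-256946 - 833*1129) = 1409152 - 1/(-256946 - 940457) = 1409152 - 1/(-1197403) = 1409152 - 1*(-1/1197403) = 1409152 + 1/1197403 = 1687322832257/1197403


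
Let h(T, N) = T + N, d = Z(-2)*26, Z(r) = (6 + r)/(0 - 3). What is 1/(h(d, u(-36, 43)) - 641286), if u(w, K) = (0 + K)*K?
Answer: -3/1918415 ≈ -1.5638e-6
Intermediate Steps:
Z(r) = -2 - r/3 (Z(r) = (6 + r)/(-3) = (6 + r)*(-⅓) = -2 - r/3)
u(w, K) = K² (u(w, K) = K*K = K²)
d = -104/3 (d = (-2 - ⅓*(-2))*26 = (-2 + ⅔)*26 = -4/3*26 = -104/3 ≈ -34.667)
h(T, N) = N + T
1/(h(d, u(-36, 43)) - 641286) = 1/((43² - 104/3) - 641286) = 1/((1849 - 104/3) - 641286) = 1/(5443/3 - 641286) = 1/(-1918415/3) = -3/1918415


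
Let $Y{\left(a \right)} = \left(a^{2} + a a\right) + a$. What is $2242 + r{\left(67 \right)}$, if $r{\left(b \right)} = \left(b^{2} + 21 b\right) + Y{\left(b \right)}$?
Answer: $17183$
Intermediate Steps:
$Y{\left(a \right)} = a + 2 a^{2}$ ($Y{\left(a \right)} = \left(a^{2} + a^{2}\right) + a = 2 a^{2} + a = a + 2 a^{2}$)
$r{\left(b \right)} = b^{2} + 21 b + b \left(1 + 2 b\right)$ ($r{\left(b \right)} = \left(b^{2} + 21 b\right) + b \left(1 + 2 b\right) = b^{2} + 21 b + b \left(1 + 2 b\right)$)
$2242 + r{\left(67 \right)} = 2242 + 67 \left(22 + 3 \cdot 67\right) = 2242 + 67 \left(22 + 201\right) = 2242 + 67 \cdot 223 = 2242 + 14941 = 17183$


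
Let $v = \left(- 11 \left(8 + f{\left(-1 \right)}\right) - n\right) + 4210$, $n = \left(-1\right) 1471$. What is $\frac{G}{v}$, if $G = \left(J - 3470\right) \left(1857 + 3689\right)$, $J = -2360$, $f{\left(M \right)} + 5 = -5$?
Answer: $- \frac{32333180}{5703} \approx -5669.5$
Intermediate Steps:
$f{\left(M \right)} = -10$ ($f{\left(M \right)} = -5 - 5 = -10$)
$n = -1471$
$G = -32333180$ ($G = \left(-2360 - 3470\right) \left(1857 + 3689\right) = \left(-5830\right) 5546 = -32333180$)
$v = 5703$ ($v = \left(- 11 \left(8 - 10\right) - -1471\right) + 4210 = \left(\left(-11\right) \left(-2\right) + 1471\right) + 4210 = \left(22 + 1471\right) + 4210 = 1493 + 4210 = 5703$)
$\frac{G}{v} = - \frac{32333180}{5703}$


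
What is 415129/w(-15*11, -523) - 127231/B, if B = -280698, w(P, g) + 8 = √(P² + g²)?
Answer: 12441847817/1082090790 + 31933*√300754/23130 ≈ 768.63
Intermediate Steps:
w(P, g) = -8 + √(P² + g²)
415129/w(-15*11, -523) - 127231/B = 415129/(-8 + √((-15*11)² + (-523)²)) - 127231/(-280698) = 415129/(-8 + √((-165)² + 273529)) - 127231*(-1/280698) = 415129/(-8 + √(27225 + 273529)) + 127231/280698 = 415129/(-8 + √300754) + 127231/280698 = 127231/280698 + 415129/(-8 + √300754)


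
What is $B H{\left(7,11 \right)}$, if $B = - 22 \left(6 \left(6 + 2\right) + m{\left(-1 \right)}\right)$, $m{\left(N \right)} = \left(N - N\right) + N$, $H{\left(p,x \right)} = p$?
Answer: $-7238$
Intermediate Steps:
$m{\left(N \right)} = N$ ($m{\left(N \right)} = 0 + N = N$)
$B = -1034$ ($B = - 22 \left(6 \left(6 + 2\right) - 1\right) = - 22 \left(6 \cdot 8 - 1\right) = - 22 \left(48 - 1\right) = \left(-22\right) 47 = -1034$)
$B H{\left(7,11 \right)} = \left(-1034\right) 7 = -7238$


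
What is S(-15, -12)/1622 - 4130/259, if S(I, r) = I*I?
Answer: -948655/60014 ≈ -15.807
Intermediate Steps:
S(I, r) = I**2
S(-15, -12)/1622 - 4130/259 = (-15)**2/1622 - 4130/259 = 225*(1/1622) - 4130*1/259 = 225/1622 - 590/37 = -948655/60014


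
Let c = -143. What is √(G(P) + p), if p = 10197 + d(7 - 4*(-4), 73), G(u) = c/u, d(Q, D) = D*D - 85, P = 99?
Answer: 2*√34739/3 ≈ 124.26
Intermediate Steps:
d(Q, D) = -85 + D² (d(Q, D) = D² - 85 = -85 + D²)
G(u) = -143/u
p = 15441 (p = 10197 + (-85 + 73²) = 10197 + (-85 + 5329) = 10197 + 5244 = 15441)
√(G(P) + p) = √(-143/99 + 15441) = √(-143*1/99 + 15441) = √(-13/9 + 15441) = √(138956/9) = 2*√34739/3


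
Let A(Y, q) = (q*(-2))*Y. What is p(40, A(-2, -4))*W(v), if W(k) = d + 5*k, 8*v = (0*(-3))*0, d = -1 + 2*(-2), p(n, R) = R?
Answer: 80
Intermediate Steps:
A(Y, q) = -2*Y*q (A(Y, q) = (-2*q)*Y = -2*Y*q)
d = -5 (d = -1 - 4 = -5)
v = 0 (v = ((0*(-3))*0)/8 = (0*0)/8 = (1/8)*0 = 0)
W(k) = -5 + 5*k
p(40, A(-2, -4))*W(v) = (-2*(-2)*(-4))*(-5 + 5*0) = -16*(-5 + 0) = -16*(-5) = 80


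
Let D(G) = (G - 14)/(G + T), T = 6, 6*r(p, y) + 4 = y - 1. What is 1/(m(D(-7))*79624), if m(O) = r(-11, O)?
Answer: 3/636992 ≈ 4.7096e-6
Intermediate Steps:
r(p, y) = -⅚ + y/6 (r(p, y) = -⅔ + (y - 1)/6 = -⅔ + (-1 + y)/6 = -⅔ + (-⅙ + y/6) = -⅚ + y/6)
D(G) = (-14 + G)/(6 + G) (D(G) = (G - 14)/(G + 6) = (-14 + G)/(6 + G))
m(O) = -⅚ + O/6
1/(m(D(-7))*79624) = 1/(-⅚ + ((-14 - 7)/(6 - 7))/6*79624) = (1/79624)/(-⅚ + (-21/(-1))/6) = (1/79624)/(-⅚ + (-1*(-21))/6) = (1/79624)/(-⅚ + (⅙)*21) = (1/79624)/(-⅚ + 7/2) = (1/79624)/(8/3) = (3/8)*(1/79624) = 3/636992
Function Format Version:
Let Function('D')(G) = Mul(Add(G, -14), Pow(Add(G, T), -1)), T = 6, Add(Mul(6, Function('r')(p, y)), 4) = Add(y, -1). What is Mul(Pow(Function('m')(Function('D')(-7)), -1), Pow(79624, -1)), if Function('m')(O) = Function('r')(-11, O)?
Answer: Rational(3, 636992) ≈ 4.7096e-6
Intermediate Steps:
Function('r')(p, y) = Add(Rational(-5, 6), Mul(Rational(1, 6), y)) (Function('r')(p, y) = Add(Rational(-2, 3), Mul(Rational(1, 6), Add(y, -1))) = Add(Rational(-2, 3), Mul(Rational(1, 6), Add(-1, y))) = Add(Rational(-2, 3), Add(Rational(-1, 6), Mul(Rational(1, 6), y))) = Add(Rational(-5, 6), Mul(Rational(1, 6), y)))
Function('D')(G) = Mul(Pow(Add(6, G), -1), Add(-14, G)) (Function('D')(G) = Mul(Add(G, -14), Pow(Add(G, 6), -1)) = Mul(Add(-14, G), Pow(Add(6, G), -1)) = Mul(Pow(Add(6, G), -1), Add(-14, G)))
Function('m')(O) = Add(Rational(-5, 6), Mul(Rational(1, 6), O))
Mul(Pow(Function('m')(Function('D')(-7)), -1), Pow(79624, -1)) = Mul(Pow(Add(Rational(-5, 6), Mul(Rational(1, 6), Mul(Pow(Add(6, -7), -1), Add(-14, -7)))), -1), Pow(79624, -1)) = Mul(Pow(Add(Rational(-5, 6), Mul(Rational(1, 6), Mul(Pow(-1, -1), -21))), -1), Rational(1, 79624)) = Mul(Pow(Add(Rational(-5, 6), Mul(Rational(1, 6), Mul(-1, -21))), -1), Rational(1, 79624)) = Mul(Pow(Add(Rational(-5, 6), Mul(Rational(1, 6), 21)), -1), Rational(1, 79624)) = Mul(Pow(Add(Rational(-5, 6), Rational(7, 2)), -1), Rational(1, 79624)) = Mul(Pow(Rational(8, 3), -1), Rational(1, 79624)) = Mul(Rational(3, 8), Rational(1, 79624)) = Rational(3, 636992)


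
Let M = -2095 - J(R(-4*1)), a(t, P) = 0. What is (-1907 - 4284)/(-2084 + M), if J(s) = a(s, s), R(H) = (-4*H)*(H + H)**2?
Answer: 6191/4179 ≈ 1.4815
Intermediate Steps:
R(H) = -16*H**3 (R(H) = (-4*H)*(2*H)**2 = (-4*H)*(4*H**2) = -16*H**3)
J(s) = 0
M = -2095 (M = -2095 - 1*0 = -2095 + 0 = -2095)
(-1907 - 4284)/(-2084 + M) = (-1907 - 4284)/(-2084 - 2095) = -6191/(-4179) = -6191*(-1/4179) = 6191/4179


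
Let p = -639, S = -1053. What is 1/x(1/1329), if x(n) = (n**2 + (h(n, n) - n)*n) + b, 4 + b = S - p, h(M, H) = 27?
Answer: -443/185165 ≈ -0.0023925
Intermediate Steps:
b = -418 (b = -4 + (-1053 - 1*(-639)) = -4 + (-1053 + 639) = -4 - 414 = -418)
x(n) = -418 + n**2 + n*(27 - n) (x(n) = (n**2 + (27 - n)*n) - 418 = (n**2 + n*(27 - n)) - 418 = -418 + n**2 + n*(27 - n))
1/x(1/1329) = 1/(-418 + 27/1329) = 1/(-418 + 27*(1/1329)) = 1/(-418 + 9/443) = 1/(-185165/443) = -443/185165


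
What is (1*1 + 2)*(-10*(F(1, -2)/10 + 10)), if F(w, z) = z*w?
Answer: -294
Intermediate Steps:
F(w, z) = w*z
(1*1 + 2)*(-10*(F(1, -2)/10 + 10)) = (1*1 + 2)*(-10*((1*(-2))/10 + 10)) = (1 + 2)*(-10*(-2*⅒ + 10)) = 3*(-10*(-⅕ + 10)) = 3*(-10*49/5) = 3*(-98) = -294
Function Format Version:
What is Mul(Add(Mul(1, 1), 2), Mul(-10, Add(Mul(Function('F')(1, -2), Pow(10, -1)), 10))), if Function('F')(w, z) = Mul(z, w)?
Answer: -294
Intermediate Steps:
Function('F')(w, z) = Mul(w, z)
Mul(Add(Mul(1, 1), 2), Mul(-10, Add(Mul(Function('F')(1, -2), Pow(10, -1)), 10))) = Mul(Add(Mul(1, 1), 2), Mul(-10, Add(Mul(Mul(1, -2), Pow(10, -1)), 10))) = Mul(Add(1, 2), Mul(-10, Add(Mul(-2, Rational(1, 10)), 10))) = Mul(3, Mul(-10, Add(Rational(-1, 5), 10))) = Mul(3, Mul(-10, Rational(49, 5))) = Mul(3, -98) = -294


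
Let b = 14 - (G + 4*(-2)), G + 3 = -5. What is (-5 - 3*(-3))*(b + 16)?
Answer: 184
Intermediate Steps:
G = -8 (G = -3 - 5 = -8)
b = 30 (b = 14 - (-8 + 4*(-2)) = 14 - (-8 - 8) = 14 - 1*(-16) = 14 + 16 = 30)
(-5 - 3*(-3))*(b + 16) = (-5 - 3*(-3))*(30 + 16) = (-5 + 9)*46 = 4*46 = 184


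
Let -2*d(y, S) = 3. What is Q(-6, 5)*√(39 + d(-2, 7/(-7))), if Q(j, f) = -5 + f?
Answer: 0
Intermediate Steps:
d(y, S) = -3/2 (d(y, S) = -½*3 = -3/2)
Q(-6, 5)*√(39 + d(-2, 7/(-7))) = (-5 + 5)*√(39 - 3/2) = 0*√(75/2) = 0*(5*√6/2) = 0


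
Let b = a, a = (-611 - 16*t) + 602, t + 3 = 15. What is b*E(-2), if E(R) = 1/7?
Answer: -201/7 ≈ -28.714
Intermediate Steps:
t = 12 (t = -3 + 15 = 12)
E(R) = 1/7
a = -201 (a = (-611 - 16*12) + 602 = (-611 - 192) + 602 = -803 + 602 = -201)
b = -201
b*E(-2) = -201*1/7 = -201/7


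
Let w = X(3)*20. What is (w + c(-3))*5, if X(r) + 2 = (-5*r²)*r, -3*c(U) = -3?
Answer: -13695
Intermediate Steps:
c(U) = 1 (c(U) = -⅓*(-3) = 1)
X(r) = -2 - 5*r³ (X(r) = -2 + (-5*r²)*r = -2 - 5*r³)
w = -2740 (w = (-2 - 5*3³)*20 = (-2 - 5*27)*20 = (-2 - 135)*20 = -137*20 = -2740)
(w + c(-3))*5 = (-2740 + 1)*5 = -2739*5 = -13695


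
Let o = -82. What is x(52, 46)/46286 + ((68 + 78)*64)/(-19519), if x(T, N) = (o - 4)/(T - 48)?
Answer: -865832085/1806912868 ≈ -0.47918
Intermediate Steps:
x(T, N) = -86/(-48 + T) (x(T, N) = (-82 - 4)/(T - 48) = -86/(-48 + T))
x(52, 46)/46286 + ((68 + 78)*64)/(-19519) = -86/(-48 + 52)/46286 + ((68 + 78)*64)/(-19519) = -86/4*(1/46286) + (146*64)*(-1/19519) = -86*¼*(1/46286) + 9344*(-1/19519) = -43/2*1/46286 - 9344/19519 = -43/92572 - 9344/19519 = -865832085/1806912868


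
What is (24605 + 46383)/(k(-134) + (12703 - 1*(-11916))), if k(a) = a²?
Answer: 70988/42575 ≈ 1.6674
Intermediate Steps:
(24605 + 46383)/(k(-134) + (12703 - 1*(-11916))) = (24605 + 46383)/((-134)² + (12703 - 1*(-11916))) = 70988/(17956 + (12703 + 11916)) = 70988/(17956 + 24619) = 70988/42575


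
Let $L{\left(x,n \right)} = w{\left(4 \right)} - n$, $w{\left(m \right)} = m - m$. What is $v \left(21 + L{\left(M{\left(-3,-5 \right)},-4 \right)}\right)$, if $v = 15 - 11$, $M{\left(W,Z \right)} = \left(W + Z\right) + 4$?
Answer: $100$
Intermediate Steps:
$w{\left(m \right)} = 0$
$M{\left(W,Z \right)} = 4 + W + Z$
$v = 4$ ($v = 15 - 11 = 4$)
$L{\left(x,n \right)} = - n$ ($L{\left(x,n \right)} = 0 - n = - n$)
$v \left(21 + L{\left(M{\left(-3,-5 \right)},-4 \right)}\right) = 4 \left(21 - -4\right) = 4 \left(21 + 4\right) = 4 \cdot 25 = 100$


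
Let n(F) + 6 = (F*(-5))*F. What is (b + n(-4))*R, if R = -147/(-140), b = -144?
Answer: -483/2 ≈ -241.50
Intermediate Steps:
R = 21/20 (R = -147*(-1/140) = 21/20 ≈ 1.0500)
n(F) = -6 - 5*F² (n(F) = -6 + (F*(-5))*F = -6 + (-5*F)*F = -6 - 5*F²)
(b + n(-4))*R = (-144 + (-6 - 5*(-4)²))*(21/20) = (-144 + (-6 - 5*16))*(21/20) = (-144 + (-6 - 80))*(21/20) = (-144 - 86)*(21/20) = -230*21/20 = -483/2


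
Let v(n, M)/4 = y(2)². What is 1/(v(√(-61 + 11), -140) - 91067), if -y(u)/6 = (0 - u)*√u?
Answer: -1/89915 ≈ -1.1122e-5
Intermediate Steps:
y(u) = 6*u^(3/2) (y(u) = -6*(0 - u)*√u = -6*(-u)*√u = -(-6)*u^(3/2) = 6*u^(3/2))
v(n, M) = 1152 (v(n, M) = 4*(6*2^(3/2))² = 4*(6*(2*√2))² = 4*(12*√2)² = 4*288 = 1152)
1/(v(√(-61 + 11), -140) - 91067) = 1/(1152 - 91067) = 1/(-89915) = -1/89915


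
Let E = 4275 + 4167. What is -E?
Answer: -8442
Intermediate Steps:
E = 8442
-E = -1*8442 = -8442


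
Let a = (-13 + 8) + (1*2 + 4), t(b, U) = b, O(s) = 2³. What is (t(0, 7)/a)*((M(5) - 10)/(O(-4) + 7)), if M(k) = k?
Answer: 0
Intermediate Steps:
O(s) = 8
a = 1 (a = -5 + (2 + 4) = -5 + 6 = 1)
(t(0, 7)/a)*((M(5) - 10)/(O(-4) + 7)) = (0/1)*((5 - 10)/(8 + 7)) = (0*1)*(-5/15) = 0*(-5*1/15) = 0*(-⅓) = 0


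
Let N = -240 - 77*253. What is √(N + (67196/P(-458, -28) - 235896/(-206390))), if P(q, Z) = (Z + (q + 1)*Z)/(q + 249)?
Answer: I*√1564416039942648690/8668380 ≈ 144.29*I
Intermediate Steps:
N = -19721 (N = -240 - 19481 = -19721)
P(q, Z) = (Z + Z*(1 + q))/(249 + q) (P(q, Z) = (Z + (1 + q)*Z)/(249 + q) = (Z + Z*(1 + q))/(249 + q))
√(N + (67196/P(-458, -28) - 235896/(-206390))) = √(-19721 + (67196/((-28*(2 - 458)/(249 - 458))) - 235896/(-206390))) = √(-19721 + (67196/((-28*(-456)/(-209))) - 235896*(-1/206390))) = √(-19721 + (67196/((-28*(-1/209)*(-456))) + 117948/103195)) = √(-19721 + (67196/(-672/11) + 117948/103195)) = √(-19721 + (67196*(-11/672) + 117948/103195)) = √(-19721 + (-184789/168 + 117948/103195)) = √(-19721 - 19049485591/17336760) = √(-360947729551/17336760) = I*√1564416039942648690/8668380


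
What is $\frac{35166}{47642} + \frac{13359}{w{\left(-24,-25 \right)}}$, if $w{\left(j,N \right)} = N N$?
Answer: $\frac{329214114}{14888125} \approx 22.113$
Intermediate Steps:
$w{\left(j,N \right)} = N^{2}$
$\frac{35166}{47642} + \frac{13359}{w{\left(-24,-25 \right)}} = \frac{35166}{47642} + \frac{13359}{\left(-25\right)^{2}} = 35166 \cdot \frac{1}{47642} + \frac{13359}{625} = \frac{17583}{23821} + 13359 \cdot \frac{1}{625} = \frac{17583}{23821} + \frac{13359}{625} = \frac{329214114}{14888125}$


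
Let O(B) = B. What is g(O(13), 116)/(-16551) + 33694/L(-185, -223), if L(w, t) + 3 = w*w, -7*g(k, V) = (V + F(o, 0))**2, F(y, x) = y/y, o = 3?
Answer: 80965754/73423301 ≈ 1.1027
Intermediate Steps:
F(y, x) = 1
g(k, V) = -(1 + V)**2/7 (g(k, V) = -(V + 1)**2/7 = -(1 + V)**2/7)
L(w, t) = -3 + w**2 (L(w, t) = -3 + w*w = -3 + w**2)
g(O(13), 116)/(-16551) + 33694/L(-185, -223) = -(1 + 116)**2/7/(-16551) + 33694/(-3 + (-185)**2) = -1/7*117**2*(-1/16551) + 33694/(-3 + 34225) = -1/7*13689*(-1/16551) + 33694/34222 = -13689/7*(-1/16551) + 33694*(1/34222) = 507/4291 + 16847/17111 = 80965754/73423301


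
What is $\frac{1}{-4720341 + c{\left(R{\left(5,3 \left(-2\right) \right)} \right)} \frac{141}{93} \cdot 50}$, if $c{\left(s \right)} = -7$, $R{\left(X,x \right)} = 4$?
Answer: $- \frac{31}{146347021} \approx -2.1183 \cdot 10^{-7}$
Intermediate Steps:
$\frac{1}{-4720341 + c{\left(R{\left(5,3 \left(-2\right) \right)} \right)} \frac{141}{93} \cdot 50} = \frac{1}{-4720341 + - 7 \cdot \frac{141}{93} \cdot 50} = \frac{1}{-4720341 + - 7 \cdot 141 \cdot \frac{1}{93} \cdot 50} = \frac{1}{-4720341 + \left(-7\right) \frac{47}{31} \cdot 50} = \frac{1}{-4720341 - \frac{16450}{31}} = \frac{1}{- \frac{146347021}{31}} = - \frac{31}{146347021}$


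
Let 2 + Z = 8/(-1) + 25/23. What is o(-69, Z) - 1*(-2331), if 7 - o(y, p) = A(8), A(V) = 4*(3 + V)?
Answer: 2294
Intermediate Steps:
A(V) = 12 + 4*V
Z = -205/23 (Z = -2 + (8/(-1) + 25/23) = -2 + (8*(-1) + 25*(1/23)) = -2 + (-8 + 25/23) = -2 - 159/23 = -205/23 ≈ -8.9130)
o(y, p) = -37 (o(y, p) = 7 - (12 + 4*8) = 7 - (12 + 32) = 7 - 1*44 = 7 - 44 = -37)
o(-69, Z) - 1*(-2331) = -37 - 1*(-2331) = -37 + 2331 = 2294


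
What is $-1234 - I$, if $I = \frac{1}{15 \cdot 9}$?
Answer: $- \frac{166591}{135} \approx -1234.0$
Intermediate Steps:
$I = \frac{1}{135} \approx 0.0074074$
$-1234 - I = -1234 - \frac{1}{135} = - \frac{166591}{135}$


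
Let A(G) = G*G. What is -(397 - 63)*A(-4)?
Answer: -5344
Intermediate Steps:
A(G) = G²
-(397 - 63)*A(-4) = -(397 - 63)*(-4)² = -334*16 = -1*5344 = -5344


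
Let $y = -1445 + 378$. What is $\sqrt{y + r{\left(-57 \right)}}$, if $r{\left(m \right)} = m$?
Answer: $2 i \sqrt{281} \approx 33.526 i$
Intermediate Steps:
$y = -1067$
$\sqrt{y + r{\left(-57 \right)}} = \sqrt{-1067 - 57} = \sqrt{-1124} = 2 i \sqrt{281}$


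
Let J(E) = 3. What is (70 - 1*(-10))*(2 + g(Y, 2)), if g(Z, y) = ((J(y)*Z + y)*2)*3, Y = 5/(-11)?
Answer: 5120/11 ≈ 465.45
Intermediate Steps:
Y = -5/11 (Y = 5*(-1/11) = -5/11 ≈ -0.45455)
g(Z, y) = 6*y + 18*Z (g(Z, y) = ((3*Z + y)*2)*3 = ((y + 3*Z)*2)*3 = (2*y + 6*Z)*3 = 6*y + 18*Z)
(70 - 1*(-10))*(2 + g(Y, 2)) = (70 - 1*(-10))*(2 + (6*2 + 18*(-5/11))) = (70 + 10)*(2 + (12 - 90/11)) = 80*(2 + 42/11) = 80*(64/11) = 5120/11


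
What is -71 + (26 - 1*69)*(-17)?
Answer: 660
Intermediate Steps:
-71 + (26 - 1*69)*(-17) = -71 + (26 - 69)*(-17) = -71 - 43*(-17) = -71 + 731 = 660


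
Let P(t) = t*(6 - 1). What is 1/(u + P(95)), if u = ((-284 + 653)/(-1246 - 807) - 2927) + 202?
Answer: -2053/4619619 ≈ -0.00044441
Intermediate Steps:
u = -5594794/2053 (u = (369/(-2053) - 2927) + 202 = (369*(-1/2053) - 2927) + 202 = (-369/2053 - 2927) + 202 = -6009500/2053 + 202 = -5594794/2053 ≈ -2725.2)
P(t) = 5*t (P(t) = t*5 = 5*t)
1/(u + P(95)) = 1/(-5594794/2053 + 5*95) = 1/(-5594794/2053 + 475) = 1/(-4619619/2053) = -2053/4619619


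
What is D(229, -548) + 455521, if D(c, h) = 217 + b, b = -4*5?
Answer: 455718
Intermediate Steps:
b = -20
D(c, h) = 197 (D(c, h) = 217 - 20 = 197)
D(229, -548) + 455521 = 197 + 455521 = 455718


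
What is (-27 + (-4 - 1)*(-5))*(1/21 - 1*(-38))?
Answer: -1598/21 ≈ -76.095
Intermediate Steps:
(-27 + (-4 - 1)*(-5))*(1/21 - 1*(-38)) = (-27 - 5*(-5))*(1/21 + 38) = (-27 + 25)*(799/21) = -2*799/21 = -1598/21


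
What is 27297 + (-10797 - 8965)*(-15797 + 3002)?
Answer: 252882087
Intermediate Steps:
27297 + (-10797 - 8965)*(-15797 + 3002) = 27297 - 19762*(-12795) = 27297 + 252854790 = 252882087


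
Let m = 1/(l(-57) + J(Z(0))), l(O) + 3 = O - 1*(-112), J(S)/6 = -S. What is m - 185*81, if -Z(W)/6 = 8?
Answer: -5094899/340 ≈ -14985.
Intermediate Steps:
Z(W) = -48 (Z(W) = -6*8 = -48)
J(S) = -6*S (J(S) = 6*(-S) = -6*S)
l(O) = 109 + O (l(O) = -3 + (O - 1*(-112)) = -3 + (O + 112) = -3 + (112 + O) = 109 + O)
m = 1/340 (m = 1/((109 - 57) - 6*(-48)) = 1/(52 + 288) = 1/340 ≈ 0.0029412)
m - 185*81 = 1/340 - 185*81 = 1/340 - 1*14985 = 1/340 - 14985 = -5094899/340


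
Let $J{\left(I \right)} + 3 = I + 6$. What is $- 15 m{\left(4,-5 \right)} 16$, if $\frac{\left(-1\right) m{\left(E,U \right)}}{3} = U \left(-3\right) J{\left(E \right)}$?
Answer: $75600$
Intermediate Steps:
$J{\left(I \right)} = 3 + I$ ($J{\left(I \right)} = -3 + \left(I + 6\right) = -3 + \left(6 + I\right) = 3 + I$)
$m{\left(E,U \right)} = 9 U \left(3 + E\right)$ ($m{\left(E,U \right)} = - 3 U \left(-3\right) \left(3 + E\right) = - 3 - 3 U \left(3 + E\right) = - 3 \left(- 3 U \left(3 + E\right)\right) = 9 U \left(3 + E\right)$)
$- 15 m{\left(4,-5 \right)} 16 = - 15 \cdot 9 \left(-5\right) \left(3 + 4\right) 16 = - 15 \cdot 9 \left(-5\right) 7 \cdot 16 = \left(-15\right) \left(-315\right) 16 = 4725 \cdot 16 = 75600$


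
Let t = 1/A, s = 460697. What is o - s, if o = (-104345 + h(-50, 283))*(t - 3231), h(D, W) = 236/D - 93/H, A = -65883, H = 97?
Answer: 17930907090941343/53255425 ≈ 3.3670e+8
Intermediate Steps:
t = -1/65883 (t = 1/(-65883) = -1/65883 ≈ -1.5178e-5)
h(D, W) = -93/97 + 236/D (h(D, W) = 236/D - 93/97 = -93/97 + 236/D)
o = 17955441705472568/53255425 (o = (-104345 + (-93/97 + 236/(-50)))*(-1/65883 - 3231) = (-104345 + (-93/97 + 236*(-1/50)))*(-212867974/65883) = (-104345 + (-93/97 - 118/25))*(-212867974/65883) = (-104345 - 13771/2425)*(-212867974/65883) = -253050396/2425*(-212867974/65883) = 17955441705472568/53255425 ≈ 3.3716e+8)
o - s = 17955441705472568/53255425 - 1*460697 = 17955441705472568/53255425 - 460697 = 17930907090941343/53255425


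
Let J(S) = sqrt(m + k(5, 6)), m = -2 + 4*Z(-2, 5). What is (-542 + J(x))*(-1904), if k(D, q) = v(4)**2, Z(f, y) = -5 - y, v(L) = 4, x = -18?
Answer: 1031968 - 1904*I*sqrt(26) ≈ 1.032e+6 - 9708.5*I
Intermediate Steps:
k(D, q) = 16 (k(D, q) = 4**2 = 16)
m = -42 (m = -2 + 4*(-5 - 1*5) = -2 + 4*(-5 - 5) = -2 + 4*(-10) = -2 - 40 = -42)
J(S) = I*sqrt(26) (J(S) = sqrt(-42 + 16) = sqrt(-26) = I*sqrt(26))
(-542 + J(x))*(-1904) = (-542 + I*sqrt(26))*(-1904) = 1031968 - 1904*I*sqrt(26)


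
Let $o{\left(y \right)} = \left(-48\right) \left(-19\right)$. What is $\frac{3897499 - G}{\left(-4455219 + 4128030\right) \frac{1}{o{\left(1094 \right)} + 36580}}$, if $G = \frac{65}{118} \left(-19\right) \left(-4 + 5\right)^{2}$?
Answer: $- \frac{2873800023094}{6434717} \approx -4.4661 \cdot 10^{5}$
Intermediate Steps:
$o{\left(y \right)} = 912$
$G = - \frac{1235}{118}$ ($G = 65 \cdot \frac{1}{118} \left(-19\right) 1^{2} = \frac{65}{118} \left(-19\right) 1 = \left(- \frac{1235}{118}\right) 1 = - \frac{1235}{118} \approx -10.466$)
$\frac{3897499 - G}{\left(-4455219 + 4128030\right) \frac{1}{o{\left(1094 \right)} + 36580}} = \frac{3897499 - - \frac{1235}{118}}{\left(-4455219 + 4128030\right) \frac{1}{912 + 36580}} = \frac{3897499 + \frac{1235}{118}}{\left(-327189\right) \frac{1}{37492}} = \frac{459906117}{118 \left(\left(-327189\right) \frac{1}{37492}\right)} = \frac{459906117}{118 \left(- \frac{327189}{37492}\right)} = \frac{459906117}{118} \left(- \frac{37492}{327189}\right) = - \frac{2873800023094}{6434717}$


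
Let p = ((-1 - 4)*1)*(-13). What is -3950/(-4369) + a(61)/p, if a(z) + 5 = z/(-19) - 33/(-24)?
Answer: 34486609/43165720 ≈ 0.79893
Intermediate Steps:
a(z) = -29/8 - z/19 (a(z) = -5 + (z/(-19) - 33/(-24)) = -5 + (z*(-1/19) - 33*(-1/24)) = -5 + (-z/19 + 11/8) = -5 + (11/8 - z/19) = -29/8 - z/19)
p = 65 (p = -5*1*(-13) = -5*(-13) = 65)
-3950/(-4369) + a(61)/p = -3950/(-4369) + (-29/8 - 1/19*61)/65 = -3950*(-1/4369) + (-29/8 - 61/19)*(1/65) = 3950/4369 - 1039/152*1/65 = 3950/4369 - 1039/9880 = 34486609/43165720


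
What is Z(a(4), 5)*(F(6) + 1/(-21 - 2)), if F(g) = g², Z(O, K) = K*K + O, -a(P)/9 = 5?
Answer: -16540/23 ≈ -719.13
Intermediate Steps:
a(P) = -45 (a(P) = -9*5 = -45)
Z(O, K) = O + K² (Z(O, K) = K² + O = O + K²)
Z(a(4), 5)*(F(6) + 1/(-21 - 2)) = (-45 + 5²)*(6² + 1/(-21 - 2)) = (-45 + 25)*(36 + 1/(-23)) = -20*(36 - 1/23) = -20*827/23 = -16540/23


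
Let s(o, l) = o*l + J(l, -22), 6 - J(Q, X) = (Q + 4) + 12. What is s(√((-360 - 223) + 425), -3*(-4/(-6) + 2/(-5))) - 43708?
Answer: -218586/5 - 4*I*√158/5 ≈ -43717.0 - 10.056*I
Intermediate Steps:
J(Q, X) = -10 - Q (J(Q, X) = 6 - ((Q + 4) + 12) = 6 - ((4 + Q) + 12) = 6 - (16 + Q) = 6 + (-16 - Q) = -10 - Q)
s(o, l) = -10 - l + l*o (s(o, l) = o*l + (-10 - l) = l*o + (-10 - l) = -10 - l + l*o)
s(√((-360 - 223) + 425), -3*(-4/(-6) + 2/(-5))) - 43708 = (-10 - (-3)*(-4/(-6) + 2/(-5)) + (-3*(-4/(-6) + 2/(-5)))*√((-360 - 223) + 425)) - 43708 = (-10 - (-3)*(-4*(-⅙) + 2*(-⅕)) + (-3*(-4*(-⅙) + 2*(-⅕)))*√(-583 + 425)) - 43708 = (-10 - (-3)*(⅔ - ⅖) + (-3*(⅔ - ⅖))*√(-158)) - 43708 = (-10 - (-3)*4/15 + (-3*4/15)*(I*√158)) - 43708 = (-10 - 1*(-⅘) - 4*I*√158/5) - 43708 = (-10 + ⅘ - 4*I*√158/5) - 43708 = (-46/5 - 4*I*√158/5) - 43708 = -218586/5 - 4*I*√158/5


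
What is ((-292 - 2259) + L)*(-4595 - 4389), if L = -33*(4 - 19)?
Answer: 18471104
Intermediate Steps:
L = 495 (L = -33*(-15) = 495)
((-292 - 2259) + L)*(-4595 - 4389) = ((-292 - 2259) + 495)*(-4595 - 4389) = (-2551 + 495)*(-8984) = -2056*(-8984) = 18471104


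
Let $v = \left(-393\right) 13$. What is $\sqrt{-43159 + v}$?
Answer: $2 i \sqrt{12067} \approx 219.7 i$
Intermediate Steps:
$v = -5109$
$\sqrt{-43159 + v} = \sqrt{-43159 - 5109} = \sqrt{-48268} = 2 i \sqrt{12067}$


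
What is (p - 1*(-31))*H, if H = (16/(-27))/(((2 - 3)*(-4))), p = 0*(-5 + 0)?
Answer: -124/27 ≈ -4.5926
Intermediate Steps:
p = 0 (p = 0*(-5) = 0)
H = -4/27 (H = (16*(-1/27))/((-1*(-4))) = -16/27/4 = -16/27*¼ = -4/27 ≈ -0.14815)
(p - 1*(-31))*H = (0 - 1*(-31))*(-4/27) = (0 + 31)*(-4/27) = 31*(-4/27) = -124/27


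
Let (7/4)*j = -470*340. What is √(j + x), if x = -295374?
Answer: I*√18947726/7 ≈ 621.84*I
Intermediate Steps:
j = -639200/7 (j = 4*(-470*340)/7 = (4/7)*(-159800) = -639200/7 ≈ -91314.)
√(j + x) = √(-639200/7 - 295374) = √(-2706818/7) = I*√18947726/7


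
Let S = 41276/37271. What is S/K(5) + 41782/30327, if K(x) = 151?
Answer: 236397572474/170677960167 ≈ 1.3850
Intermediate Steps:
S = 41276/37271 (S = 41276*(1/37271) = 41276/37271 ≈ 1.1075)
S/K(5) + 41782/30327 = (41276/37271)/151 + 41782/30327 = (41276/37271)*(1/151) + 41782*(1/30327) = 41276/5627921 + 41782/30327 = 236397572474/170677960167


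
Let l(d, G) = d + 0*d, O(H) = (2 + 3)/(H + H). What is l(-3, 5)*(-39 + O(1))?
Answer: 219/2 ≈ 109.50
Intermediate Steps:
O(H) = 5/(2*H) (O(H) = 5/((2*H)) = 5*(1/(2*H)) = 5/(2*H))
l(d, G) = d (l(d, G) = d + 0 = d)
l(-3, 5)*(-39 + O(1)) = -3*(-39 + (5/2)/1) = -3*(-39 + (5/2)*1) = -3*(-39 + 5/2) = -3*(-73/2) = 219/2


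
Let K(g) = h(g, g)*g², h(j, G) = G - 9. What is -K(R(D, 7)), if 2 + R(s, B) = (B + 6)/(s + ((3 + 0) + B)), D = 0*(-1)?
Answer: 4753/1000 ≈ 4.7530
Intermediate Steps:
h(j, G) = -9 + G
D = 0
R(s, B) = -2 + (6 + B)/(3 + B + s) (R(s, B) = -2 + (B + 6)/(s + ((3 + 0) + B)) = -2 + (6 + B)/(s + (3 + B)) = -2 + (6 + B)/(3 + B + s))
K(g) = g²*(-9 + g) (K(g) = (-9 + g)*g² = g²*(-9 + g))
-K(R(D, 7)) = -((-1*7 - 2*0)/(3 + 7 + 0))²*(-9 + (-1*7 - 2*0)/(3 + 7 + 0)) = -((-7 + 0)/10)²*(-9 + (-7 + 0)/10) = -((⅒)*(-7))²*(-9 + (⅒)*(-7)) = -(-7/10)²*(-9 - 7/10) = -49*(-97)/(100*10) = -1*(-4753/1000) = 4753/1000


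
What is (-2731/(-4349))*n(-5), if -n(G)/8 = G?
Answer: 109240/4349 ≈ 25.118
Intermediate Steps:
n(G) = -8*G
(-2731/(-4349))*n(-5) = (-2731/(-4349))*(-8*(-5)) = -2731*(-1/4349)*40 = (2731/4349)*40 = 109240/4349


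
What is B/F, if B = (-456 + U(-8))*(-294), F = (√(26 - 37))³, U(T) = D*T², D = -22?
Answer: 548016*I*√11/121 ≈ 15021.0*I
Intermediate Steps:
U(T) = -22*T²
F = -11*I*√11 (F = (√(-11))³ = (I*√11)³ = -11*I*√11 ≈ -36.483*I)
B = 548016 (B = (-456 - 22*(-8)²)*(-294) = (-456 - 22*64)*(-294) = (-456 - 1408)*(-294) = -1864*(-294) = 548016)
B/F = 548016/((-11*I*√11)) = 548016*(I*√11/121) = 548016*I*√11/121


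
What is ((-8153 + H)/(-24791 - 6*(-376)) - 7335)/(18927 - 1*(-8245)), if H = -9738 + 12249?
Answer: -165288583/612321020 ≈ -0.26994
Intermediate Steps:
H = 2511
((-8153 + H)/(-24791 - 6*(-376)) - 7335)/(18927 - 1*(-8245)) = ((-8153 + 2511)/(-24791 - 6*(-376)) - 7335)/(18927 - 1*(-8245)) = (-5642/(-24791 + 2256) - 7335)/(18927 + 8245) = (-5642/(-22535) - 7335)/27172 = (-5642*(-1/22535) - 7335)*(1/27172) = (5642/22535 - 7335)*(1/27172) = -165288583/22535*1/27172 = -165288583/612321020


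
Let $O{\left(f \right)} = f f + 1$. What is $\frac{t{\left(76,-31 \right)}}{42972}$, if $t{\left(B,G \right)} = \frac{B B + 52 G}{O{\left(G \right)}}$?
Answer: $\frac{347}{3444922} \approx 0.00010073$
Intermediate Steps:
$O{\left(f \right)} = 1 + f^{2}$ ($O{\left(f \right)} = f^{2} + 1 = 1 + f^{2}$)
$t{\left(B,G \right)} = \frac{B^{2} + 52 G}{1 + G^{2}}$ ($t{\left(B,G \right)} = \frac{B B + 52 G}{1 + G^{2}} = \frac{B^{2} + 52 G}{1 + G^{2}}$)
$\frac{t{\left(76,-31 \right)}}{42972} = \frac{\frac{1}{1 + \left(-31\right)^{2}} \left(76^{2} + 52 \left(-31\right)\right)}{42972} = \frac{5776 - 1612}{1 + 961} \cdot \frac{1}{42972} = \frac{1}{962} \cdot 4164 \cdot \frac{1}{42972} = \frac{2082}{481} \cdot \frac{1}{42972} = \frac{347}{3444922}$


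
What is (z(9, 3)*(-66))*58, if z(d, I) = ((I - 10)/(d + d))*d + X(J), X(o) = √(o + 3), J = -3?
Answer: 13398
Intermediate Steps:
X(o) = √(3 + o)
z(d, I) = -5 + I/2 (z(d, I) = ((I - 10)/(d + d))*d + √(3 - 3) = ((-10 + I)/((2*d)))*d + √0 = ((-10 + I)*(1/(2*d)))*d + 0 = ((-10 + I)/(2*d))*d + 0 = (-5 + I/2) + 0 = -5 + I/2)
(z(9, 3)*(-66))*58 = ((-5 + (½)*3)*(-66))*58 = ((-5 + 3/2)*(-66))*58 = -7/2*(-66)*58 = 231*58 = 13398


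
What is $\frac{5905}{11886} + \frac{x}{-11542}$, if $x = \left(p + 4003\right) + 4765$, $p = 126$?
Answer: $- \frac{18779287}{68594106} \approx -0.27377$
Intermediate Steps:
$x = 8894$ ($x = \left(126 + 4003\right) + 4765 = 4129 + 4765 = 8894$)
$\frac{5905}{11886} + \frac{x}{-11542} = \frac{5905}{11886} + \frac{8894}{-11542} = 5905 \cdot \frac{1}{11886} + 8894 \left(- \frac{1}{11542}\right) = \frac{5905}{11886} - \frac{4447}{5771} = - \frac{18779287}{68594106}$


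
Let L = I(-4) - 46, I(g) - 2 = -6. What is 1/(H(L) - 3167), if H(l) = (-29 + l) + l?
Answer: -1/3296 ≈ -0.00030340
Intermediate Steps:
I(g) = -4 (I(g) = 2 - 6 = -4)
L = -50 (L = -4 - 46 = -50)
H(l) = -29 + 2*l
1/(H(L) - 3167) = 1/((-29 + 2*(-50)) - 3167) = 1/((-29 - 100) - 3167) = 1/(-129 - 3167) = 1/(-3296) = -1/3296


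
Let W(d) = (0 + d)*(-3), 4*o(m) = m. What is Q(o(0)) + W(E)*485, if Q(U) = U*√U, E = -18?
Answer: 26190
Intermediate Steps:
o(m) = m/4
W(d) = -3*d (W(d) = d*(-3) = -3*d)
Q(U) = U^(3/2)
Q(o(0)) + W(E)*485 = ((¼)*0)^(3/2) - 3*(-18)*485 = 0^(3/2) + 54*485 = 0 + 26190 = 26190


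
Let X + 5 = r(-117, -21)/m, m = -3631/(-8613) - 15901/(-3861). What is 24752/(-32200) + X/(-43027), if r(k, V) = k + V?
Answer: -146319367143/190551523550 ≈ -0.76787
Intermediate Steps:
m = 15404/3393 (m = -3631*(-1/8613) - 15901*(-1/3861) = 3631/8613 + 15901/3861 = 15404/3393 ≈ 4.5399)
r(k, V) = V + k
X = -272627/7702 (X = -5 + (-21 - 117)/(15404/3393) = -5 - 138*3393/15404 = -5 - 234117/7702 = -272627/7702 ≈ -35.397)
24752/(-32200) + X/(-43027) = 24752/(-32200) - 272627/7702/(-43027) = 24752*(-1/32200) - 272627/7702*(-1/43027) = -442/575 + 272627/331393954 = -146319367143/190551523550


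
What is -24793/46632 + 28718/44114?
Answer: 122729687/1028562024 ≈ 0.11932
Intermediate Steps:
-24793/46632 + 28718/44114 = -24793*1/46632 + 28718*(1/44114) = -24793/46632 + 14359/22057 = 122729687/1028562024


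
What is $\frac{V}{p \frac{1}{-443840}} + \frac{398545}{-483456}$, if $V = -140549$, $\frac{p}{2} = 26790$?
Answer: $\frac{8818297375883}{7574144} \approx 1.1643 \cdot 10^{6}$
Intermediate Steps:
$p = 53580$ ($p = 2 \cdot 26790 = 53580$)
$\frac{V}{p \frac{1}{-443840}} + \frac{398545}{-483456} = - \frac{140549}{53580 \frac{1}{-443840}} + \frac{398545}{-483456} = - \frac{140549}{53580 \left(- \frac{1}{443840}\right)} + 398545 \left(- \frac{1}{483456}\right) = - \frac{140549}{- \frac{141}{1168}} - \frac{398545}{483456} = \left(-140549\right) \left(- \frac{1168}{141}\right) - \frac{398545}{483456} = \frac{164161232}{141} - \frac{398545}{483456} = \frac{8818297375883}{7574144}$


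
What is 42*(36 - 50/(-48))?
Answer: 6223/4 ≈ 1555.8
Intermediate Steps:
42*(36 - 50/(-48)) = 42*(36 - 50*(-1/48)) = 42*(36 + 25/24) = 42*(889/24) = 6223/4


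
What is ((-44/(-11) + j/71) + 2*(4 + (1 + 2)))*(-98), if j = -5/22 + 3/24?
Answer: -5510295/3124 ≈ -1763.9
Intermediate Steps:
j = -9/88 (j = -5*1/22 + 3*(1/24) = -5/22 + ⅛ = -9/88 ≈ -0.10227)
((-44/(-11) + j/71) + 2*(4 + (1 + 2)))*(-98) = ((-44/(-11) - 9/88/71) + 2*(4 + (1 + 2)))*(-98) = ((-44*(-1/11) - 9/88*1/71) + 2*(4 + 3))*(-98) = ((4 - 9/6248) + 2*7)*(-98) = (24983/6248 + 14)*(-98) = (112455/6248)*(-98) = -5510295/3124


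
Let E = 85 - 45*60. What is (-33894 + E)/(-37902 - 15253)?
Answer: 36509/53155 ≈ 0.68684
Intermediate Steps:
E = -2615 (E = 85 - 2700 = -2615)
(-33894 + E)/(-37902 - 15253) = (-33894 - 2615)/(-37902 - 15253) = -36509/(-53155) = -36509*(-1/53155) = 36509/53155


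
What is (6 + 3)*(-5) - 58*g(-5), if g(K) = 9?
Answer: -567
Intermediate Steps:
(6 + 3)*(-5) - 58*g(-5) = (6 + 3)*(-5) - 58*9 = 9*(-5) - 522 = -45 - 522 = -567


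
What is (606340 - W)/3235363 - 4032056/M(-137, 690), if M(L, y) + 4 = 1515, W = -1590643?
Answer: -13041845155015/4888633493 ≈ -2667.8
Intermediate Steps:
M(L, y) = 1511 (M(L, y) = -4 + 1515 = 1511)
(606340 - W)/3235363 - 4032056/M(-137, 690) = (606340 - 1*(-1590643))/3235363 - 4032056/1511 = (606340 + 1590643)*(1/3235363) - 4032056*1/1511 = 2196983*(1/3235363) - 4032056/1511 = 2196983/3235363 - 4032056/1511 = -13041845155015/4888633493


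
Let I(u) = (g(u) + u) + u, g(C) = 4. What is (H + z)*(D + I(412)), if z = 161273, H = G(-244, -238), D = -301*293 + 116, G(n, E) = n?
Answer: -14049619221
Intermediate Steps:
D = -88077 (D = -88193 + 116 = -88077)
I(u) = 4 + 2*u (I(u) = (4 + u) + u = 4 + 2*u)
H = -244
(H + z)*(D + I(412)) = (-244 + 161273)*(-88077 + (4 + 2*412)) = 161029*(-88077 + (4 + 824)) = 161029*(-88077 + 828) = 161029*(-87249) = -14049619221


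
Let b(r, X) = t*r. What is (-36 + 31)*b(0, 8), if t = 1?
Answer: 0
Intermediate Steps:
b(r, X) = r (b(r, X) = 1*r = r)
(-36 + 31)*b(0, 8) = (-36 + 31)*0 = -5*0 = 0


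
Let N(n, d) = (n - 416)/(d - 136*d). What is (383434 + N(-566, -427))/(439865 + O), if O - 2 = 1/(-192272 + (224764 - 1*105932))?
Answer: 12024060259712/13793736468533 ≈ 0.87170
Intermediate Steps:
N(n, d) = -(-416 + n)/(135*d) (N(n, d) = (-416 + n)/((-135*d)) = (-416 + n)*(-1/(135*d)) = -(-416 + n)/(135*d))
O = 146879/73440 (O = 2 + 1/(-192272 + (224764 - 1*105932)) = 2 + 1/(-192272 + (224764 - 105932)) = 2 + 1/(-192272 + 118832) = 2 + 1/(-73440) = 2 - 1/73440 = 146879/73440 ≈ 2.0000)
(383434 + N(-566, -427))/(439865 + O) = (383434 + (1/135)*(416 - 1*(-566))/(-427))/(439865 + 146879/73440) = (383434 + (1/135)*(-1/427)*(416 + 566))/(32303832479/73440) = (383434 + (1/135)*(-1/427)*982)*(73440/32303832479) = (383434 - 982/57645)*(73440/32303832479) = (22103051948/57645)*(73440/32303832479) = 12024060259712/13793736468533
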